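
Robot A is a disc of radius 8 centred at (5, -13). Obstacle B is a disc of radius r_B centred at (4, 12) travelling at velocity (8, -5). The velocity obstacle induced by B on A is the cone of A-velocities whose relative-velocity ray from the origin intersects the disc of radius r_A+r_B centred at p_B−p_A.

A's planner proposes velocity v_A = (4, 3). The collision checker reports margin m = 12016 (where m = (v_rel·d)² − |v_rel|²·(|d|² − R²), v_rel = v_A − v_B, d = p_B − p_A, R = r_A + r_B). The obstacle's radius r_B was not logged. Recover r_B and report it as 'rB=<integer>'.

m = 12016
d = (-1, 25);  v_rel = (-4, 8),  |v_rel|² = 80
v_rel×d = (-4)·(25) − (8)·(-1) = -92
since m = R²·80 − (-92)²:  R² = (8464 + 12016) / 80 = 256
R = √256 = 16  ⇒  r_B = 16 − 8 = 8

rB=8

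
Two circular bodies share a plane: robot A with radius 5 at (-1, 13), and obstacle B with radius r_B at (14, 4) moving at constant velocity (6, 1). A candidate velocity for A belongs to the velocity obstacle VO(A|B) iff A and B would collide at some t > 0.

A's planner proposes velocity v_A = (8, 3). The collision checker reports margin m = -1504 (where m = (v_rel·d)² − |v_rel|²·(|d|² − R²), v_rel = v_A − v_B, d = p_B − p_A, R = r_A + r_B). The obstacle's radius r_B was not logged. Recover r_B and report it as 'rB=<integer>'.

m = -1504
d = (15, -9);  v_rel = (2, 2),  |v_rel|² = 8
v_rel×d = (2)·(-9) − (2)·(15) = -48
since m = R²·8 − (-48)²:  R² = (2304 + -1504) / 8 = 100
R = √100 = 10  ⇒  r_B = 10 − 5 = 5

rB=5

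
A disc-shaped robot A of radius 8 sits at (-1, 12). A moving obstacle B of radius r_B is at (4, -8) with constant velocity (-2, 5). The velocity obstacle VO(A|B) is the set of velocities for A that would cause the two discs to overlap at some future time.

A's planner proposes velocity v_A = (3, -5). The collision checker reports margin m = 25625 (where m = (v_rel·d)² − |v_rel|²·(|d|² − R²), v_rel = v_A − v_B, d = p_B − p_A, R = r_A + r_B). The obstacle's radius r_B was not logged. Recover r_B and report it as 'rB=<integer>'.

m = 25625
d = (5, -20);  v_rel = (5, -10),  |v_rel|² = 125
v_rel×d = (5)·(-20) − (-10)·(5) = -50
since m = R²·125 − (-50)²:  R² = (2500 + 25625) / 125 = 225
R = √225 = 15  ⇒  r_B = 15 − 8 = 7

rB=7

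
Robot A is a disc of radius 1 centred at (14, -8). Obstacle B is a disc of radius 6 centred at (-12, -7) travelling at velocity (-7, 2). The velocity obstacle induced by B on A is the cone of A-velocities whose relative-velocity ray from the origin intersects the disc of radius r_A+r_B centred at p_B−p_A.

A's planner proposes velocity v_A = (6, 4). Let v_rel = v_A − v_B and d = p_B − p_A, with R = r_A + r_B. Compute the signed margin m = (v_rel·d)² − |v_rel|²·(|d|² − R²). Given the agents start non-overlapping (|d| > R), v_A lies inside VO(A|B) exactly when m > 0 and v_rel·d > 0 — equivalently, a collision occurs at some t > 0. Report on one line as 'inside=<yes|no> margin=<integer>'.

d = (-26, 1),  |d|² = 677;  R = 1+6 = 7,  c = 677−7² = 628
v_rel = (13, 2),  |v_rel|² = 173;  v_rel·d = (13)·(-26) + (2)·(1) = -336
173·t² + 672·t + 628 = 0  ⇒  m = (-336)² − 173·628 = 4252
m = 4252 > 0,  v_rel·d = -336 < 0  ⇒  outside

inside=no margin=4252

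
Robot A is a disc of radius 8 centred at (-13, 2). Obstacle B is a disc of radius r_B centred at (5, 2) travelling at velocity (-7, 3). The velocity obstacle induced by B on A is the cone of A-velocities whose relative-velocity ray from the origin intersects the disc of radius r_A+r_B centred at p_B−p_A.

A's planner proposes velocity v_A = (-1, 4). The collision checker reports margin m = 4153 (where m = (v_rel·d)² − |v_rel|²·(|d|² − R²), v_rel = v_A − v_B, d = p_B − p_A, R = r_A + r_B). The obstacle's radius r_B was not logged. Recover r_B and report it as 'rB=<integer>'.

m = 4153
d = (18, 0);  v_rel = (6, 1),  |v_rel|² = 37
v_rel×d = (6)·(0) − (1)·(18) = -18
since m = R²·37 − (-18)²:  R² = (324 + 4153) / 37 = 121
R = √121 = 11  ⇒  r_B = 11 − 8 = 3

rB=3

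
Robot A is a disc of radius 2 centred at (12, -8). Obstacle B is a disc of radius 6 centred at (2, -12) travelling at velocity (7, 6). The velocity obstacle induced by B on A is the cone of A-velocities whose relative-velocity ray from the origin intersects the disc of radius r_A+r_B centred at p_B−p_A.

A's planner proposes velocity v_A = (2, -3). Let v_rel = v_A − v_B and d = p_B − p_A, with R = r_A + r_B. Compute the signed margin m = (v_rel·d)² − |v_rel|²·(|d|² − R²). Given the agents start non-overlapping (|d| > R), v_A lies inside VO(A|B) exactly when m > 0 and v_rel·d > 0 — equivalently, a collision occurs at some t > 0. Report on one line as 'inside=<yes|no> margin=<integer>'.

d = (-10, -4),  |d|² = 116;  R = 2+6 = 8,  c = 116−8² = 52
v_rel = (-5, -9),  |v_rel|² = 106;  v_rel·d = (-5)·(-10) + (-9)·(-4) = 86
106·t² − 172·t + 52 = 0  ⇒  m = 86² − 106·52 = 1884
m = 1884 > 0,  v_rel·d = 86 > 0  ⇒  inside

inside=yes margin=1884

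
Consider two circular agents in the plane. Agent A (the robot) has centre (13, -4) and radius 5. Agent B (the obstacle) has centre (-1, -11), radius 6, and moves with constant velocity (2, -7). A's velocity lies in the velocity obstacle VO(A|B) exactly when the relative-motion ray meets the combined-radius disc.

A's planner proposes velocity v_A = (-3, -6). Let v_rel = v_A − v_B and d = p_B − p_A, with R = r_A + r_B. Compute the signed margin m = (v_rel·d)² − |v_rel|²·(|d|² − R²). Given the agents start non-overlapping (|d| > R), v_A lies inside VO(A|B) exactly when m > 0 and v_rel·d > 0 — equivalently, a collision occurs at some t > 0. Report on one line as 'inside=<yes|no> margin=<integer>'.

d = (-14, -7),  |d|² = 245;  R = 5+6 = 11,  c = 245−11² = 124
v_rel = (-5, 1),  |v_rel|² = 26;  v_rel·d = (-5)·(-14) + (1)·(-7) = 63
26·t² − 126·t + 124 = 0  ⇒  m = 63² − 26·124 = 745
m = 745 > 0,  v_rel·d = 63 > 0  ⇒  inside

inside=yes margin=745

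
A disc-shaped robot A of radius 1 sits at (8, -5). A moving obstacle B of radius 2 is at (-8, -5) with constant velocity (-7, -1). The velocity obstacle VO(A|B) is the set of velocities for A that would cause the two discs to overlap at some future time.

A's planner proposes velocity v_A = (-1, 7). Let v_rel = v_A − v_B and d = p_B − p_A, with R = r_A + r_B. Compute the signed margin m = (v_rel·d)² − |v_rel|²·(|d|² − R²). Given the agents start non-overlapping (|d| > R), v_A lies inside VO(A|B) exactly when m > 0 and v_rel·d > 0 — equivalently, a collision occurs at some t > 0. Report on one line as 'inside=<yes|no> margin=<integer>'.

d = (-16, 0),  |d|² = 256;  R = 1+2 = 3,  c = 256−3² = 247
v_rel = (6, 8),  |v_rel|² = 100;  v_rel·d = (6)·(-16) + (8)·(0) = -96
100·t² + 192·t + 247 = 0  ⇒  m = (-96)² − 100·247 = -15484
m = -15484 < 0,  v_rel·d = -96 < 0  ⇒  outside

inside=no margin=-15484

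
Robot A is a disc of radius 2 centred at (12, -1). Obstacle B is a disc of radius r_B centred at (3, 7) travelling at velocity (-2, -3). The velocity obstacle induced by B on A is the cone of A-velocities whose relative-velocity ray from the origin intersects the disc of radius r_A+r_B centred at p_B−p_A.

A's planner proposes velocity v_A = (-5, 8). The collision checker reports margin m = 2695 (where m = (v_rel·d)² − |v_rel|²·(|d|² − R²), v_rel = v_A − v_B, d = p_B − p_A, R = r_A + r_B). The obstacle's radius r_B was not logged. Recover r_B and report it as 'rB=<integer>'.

m = 2695
d = (-9, 8);  v_rel = (-3, 11),  |v_rel|² = 130
v_rel×d = (-3)·(8) − (11)·(-9) = 75
since m = R²·130 − 75²:  R² = (5625 + 2695) / 130 = 64
R = √64 = 8  ⇒  r_B = 8 − 2 = 6

rB=6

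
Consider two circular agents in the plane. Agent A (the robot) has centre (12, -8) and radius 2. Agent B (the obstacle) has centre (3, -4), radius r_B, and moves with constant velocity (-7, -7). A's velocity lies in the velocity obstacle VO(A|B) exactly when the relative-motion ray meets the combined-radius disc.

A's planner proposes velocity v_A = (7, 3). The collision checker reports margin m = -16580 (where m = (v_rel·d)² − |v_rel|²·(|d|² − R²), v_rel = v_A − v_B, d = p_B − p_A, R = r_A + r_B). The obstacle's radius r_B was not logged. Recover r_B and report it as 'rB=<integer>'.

m = -16580
d = (-9, 4);  v_rel = (14, 10),  |v_rel|² = 296
v_rel×d = (14)·(4) − (10)·(-9) = 146
since m = R²·296 − 146²:  R² = (21316 + -16580) / 296 = 16
R = √16 = 4  ⇒  r_B = 4 − 2 = 2

rB=2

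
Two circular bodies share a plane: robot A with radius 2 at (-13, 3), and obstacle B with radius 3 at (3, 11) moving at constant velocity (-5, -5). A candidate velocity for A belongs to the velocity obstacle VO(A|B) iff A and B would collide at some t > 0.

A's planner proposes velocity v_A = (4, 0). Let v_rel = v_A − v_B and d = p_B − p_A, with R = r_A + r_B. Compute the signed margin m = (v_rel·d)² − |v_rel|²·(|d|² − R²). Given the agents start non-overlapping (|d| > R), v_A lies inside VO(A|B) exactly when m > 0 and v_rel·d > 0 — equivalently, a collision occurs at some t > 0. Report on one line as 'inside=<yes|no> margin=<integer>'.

d = (16, 8),  |d|² = 320;  R = 2+3 = 5,  c = 320−5² = 295
v_rel = (9, 5),  |v_rel|² = 106;  v_rel·d = (9)·(16) + (5)·(8) = 184
106·t² − 368·t + 295 = 0  ⇒  m = 184² − 106·295 = 2586
m = 2586 > 0,  v_rel·d = 184 > 0  ⇒  inside

inside=yes margin=2586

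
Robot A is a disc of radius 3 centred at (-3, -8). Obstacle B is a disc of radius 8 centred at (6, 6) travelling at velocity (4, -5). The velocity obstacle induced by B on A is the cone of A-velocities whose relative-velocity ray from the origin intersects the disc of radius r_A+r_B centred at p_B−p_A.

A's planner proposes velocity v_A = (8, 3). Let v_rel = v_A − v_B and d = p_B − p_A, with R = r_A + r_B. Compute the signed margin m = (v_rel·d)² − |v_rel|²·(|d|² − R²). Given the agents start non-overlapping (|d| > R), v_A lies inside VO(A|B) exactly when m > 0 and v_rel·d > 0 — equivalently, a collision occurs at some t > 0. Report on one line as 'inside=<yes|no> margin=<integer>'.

d = (9, 14),  |d|² = 277;  R = 3+8 = 11,  c = 277−11² = 156
v_rel = (4, 8),  |v_rel|² = 80;  v_rel·d = (4)·(9) + (8)·(14) = 148
80·t² − 296·t + 156 = 0  ⇒  m = 148² − 80·156 = 9424
m = 9424 > 0,  v_rel·d = 148 > 0  ⇒  inside

inside=yes margin=9424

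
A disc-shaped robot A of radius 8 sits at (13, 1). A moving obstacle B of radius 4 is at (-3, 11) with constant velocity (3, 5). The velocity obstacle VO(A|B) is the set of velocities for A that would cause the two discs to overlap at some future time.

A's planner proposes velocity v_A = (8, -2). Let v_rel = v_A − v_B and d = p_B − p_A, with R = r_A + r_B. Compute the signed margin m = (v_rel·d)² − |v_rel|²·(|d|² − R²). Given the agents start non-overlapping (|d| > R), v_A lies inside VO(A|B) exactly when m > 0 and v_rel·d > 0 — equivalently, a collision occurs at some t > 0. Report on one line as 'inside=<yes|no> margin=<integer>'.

d = (-16, 10),  |d|² = 356;  R = 8+4 = 12,  c = 356−12² = 212
v_rel = (5, -7),  |v_rel|² = 74;  v_rel·d = (5)·(-16) + (-7)·(10) = -150
74·t² + 300·t + 212 = 0  ⇒  m = (-150)² − 74·212 = 6812
m = 6812 > 0,  v_rel·d = -150 < 0  ⇒  outside

inside=no margin=6812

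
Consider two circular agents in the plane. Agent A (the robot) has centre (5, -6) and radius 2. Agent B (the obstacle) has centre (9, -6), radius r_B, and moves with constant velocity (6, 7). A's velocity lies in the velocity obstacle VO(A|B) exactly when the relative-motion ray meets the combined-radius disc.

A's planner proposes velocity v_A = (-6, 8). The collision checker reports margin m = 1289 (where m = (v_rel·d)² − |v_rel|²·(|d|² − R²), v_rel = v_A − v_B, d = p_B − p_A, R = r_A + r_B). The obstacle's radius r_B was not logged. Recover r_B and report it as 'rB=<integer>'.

m = 1289
d = (4, 0);  v_rel = (-12, 1),  |v_rel|² = 145
v_rel×d = (-12)·(0) − (1)·(4) = -4
since m = R²·145 − (-4)²:  R² = (16 + 1289) / 145 = 9
R = √9 = 3  ⇒  r_B = 3 − 2 = 1

rB=1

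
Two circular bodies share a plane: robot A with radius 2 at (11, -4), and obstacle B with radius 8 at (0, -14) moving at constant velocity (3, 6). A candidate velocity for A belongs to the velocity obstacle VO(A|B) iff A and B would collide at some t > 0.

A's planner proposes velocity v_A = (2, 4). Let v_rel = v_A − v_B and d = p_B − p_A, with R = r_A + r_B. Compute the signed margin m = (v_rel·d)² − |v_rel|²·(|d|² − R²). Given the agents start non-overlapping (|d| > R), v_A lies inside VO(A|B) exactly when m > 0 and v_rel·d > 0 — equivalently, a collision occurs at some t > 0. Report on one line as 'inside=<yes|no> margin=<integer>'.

d = (-11, -10),  |d|² = 221;  R = 2+8 = 10,  c = 221−10² = 121
v_rel = (-1, -2),  |v_rel|² = 5;  v_rel·d = (-1)·(-11) + (-2)·(-10) = 31
5·t² − 62·t + 121 = 0  ⇒  m = 31² − 5·121 = 356
m = 356 > 0,  v_rel·d = 31 > 0  ⇒  inside

inside=yes margin=356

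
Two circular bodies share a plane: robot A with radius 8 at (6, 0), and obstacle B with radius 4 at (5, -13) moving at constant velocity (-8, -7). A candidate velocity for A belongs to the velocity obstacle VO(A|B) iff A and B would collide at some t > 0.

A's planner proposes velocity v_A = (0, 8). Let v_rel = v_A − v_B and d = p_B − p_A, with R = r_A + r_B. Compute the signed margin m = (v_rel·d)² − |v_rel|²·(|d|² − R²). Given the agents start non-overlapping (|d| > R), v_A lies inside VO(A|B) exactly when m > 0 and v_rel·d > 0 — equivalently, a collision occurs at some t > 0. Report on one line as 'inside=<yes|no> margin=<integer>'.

d = (-1, -13),  |d|² = 170;  R = 8+4 = 12,  c = 170−12² = 26
v_rel = (8, 15),  |v_rel|² = 289;  v_rel·d = (8)·(-1) + (15)·(-13) = -203
289·t² + 406·t + 26 = 0  ⇒  m = (-203)² − 289·26 = 33695
m = 33695 > 0,  v_rel·d = -203 < 0  ⇒  outside

inside=no margin=33695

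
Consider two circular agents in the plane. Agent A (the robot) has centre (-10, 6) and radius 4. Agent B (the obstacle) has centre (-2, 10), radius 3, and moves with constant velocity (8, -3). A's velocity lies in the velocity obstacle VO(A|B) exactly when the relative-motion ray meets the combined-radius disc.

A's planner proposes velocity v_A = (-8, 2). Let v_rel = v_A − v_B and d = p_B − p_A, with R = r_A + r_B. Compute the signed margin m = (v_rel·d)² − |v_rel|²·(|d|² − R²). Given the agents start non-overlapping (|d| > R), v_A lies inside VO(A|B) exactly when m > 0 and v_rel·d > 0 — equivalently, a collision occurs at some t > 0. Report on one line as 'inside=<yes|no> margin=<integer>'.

d = (8, 4),  |d|² = 80;  R = 4+3 = 7,  c = 80−7² = 31
v_rel = (-16, 5),  |v_rel|² = 281;  v_rel·d = (-16)·(8) + (5)·(4) = -108
281·t² + 216·t + 31 = 0  ⇒  m = (-108)² − 281·31 = 2953
m = 2953 > 0,  v_rel·d = -108 < 0  ⇒  outside

inside=no margin=2953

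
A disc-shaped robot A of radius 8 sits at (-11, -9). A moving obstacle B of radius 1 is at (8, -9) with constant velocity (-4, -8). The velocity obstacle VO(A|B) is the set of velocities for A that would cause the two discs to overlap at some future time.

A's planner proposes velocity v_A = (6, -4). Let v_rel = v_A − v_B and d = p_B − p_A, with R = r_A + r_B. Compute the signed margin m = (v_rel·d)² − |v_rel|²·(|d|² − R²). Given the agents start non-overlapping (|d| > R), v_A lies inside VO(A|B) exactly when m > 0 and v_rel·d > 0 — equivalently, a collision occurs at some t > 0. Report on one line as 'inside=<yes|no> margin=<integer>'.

d = (19, 0),  |d|² = 361;  R = 8+1 = 9,  c = 361−9² = 280
v_rel = (10, 4),  |v_rel|² = 116;  v_rel·d = (10)·(19) + (4)·(0) = 190
116·t² − 380·t + 280 = 0  ⇒  m = 190² − 116·280 = 3620
m = 3620 > 0,  v_rel·d = 190 > 0  ⇒  inside

inside=yes margin=3620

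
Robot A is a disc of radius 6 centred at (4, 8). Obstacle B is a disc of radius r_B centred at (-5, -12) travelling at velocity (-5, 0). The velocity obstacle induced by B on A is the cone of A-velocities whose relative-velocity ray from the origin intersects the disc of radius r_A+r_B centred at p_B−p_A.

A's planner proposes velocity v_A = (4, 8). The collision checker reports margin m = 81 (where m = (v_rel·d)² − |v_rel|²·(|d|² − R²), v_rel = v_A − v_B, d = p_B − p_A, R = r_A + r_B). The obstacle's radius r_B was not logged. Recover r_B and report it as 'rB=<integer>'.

m = 81
d = (-9, -20);  v_rel = (9, 8),  |v_rel|² = 145
v_rel×d = (9)·(-20) − (8)·(-9) = -108
since m = R²·145 − (-108)²:  R² = (11664 + 81) / 145 = 81
R = √81 = 9  ⇒  r_B = 9 − 6 = 3

rB=3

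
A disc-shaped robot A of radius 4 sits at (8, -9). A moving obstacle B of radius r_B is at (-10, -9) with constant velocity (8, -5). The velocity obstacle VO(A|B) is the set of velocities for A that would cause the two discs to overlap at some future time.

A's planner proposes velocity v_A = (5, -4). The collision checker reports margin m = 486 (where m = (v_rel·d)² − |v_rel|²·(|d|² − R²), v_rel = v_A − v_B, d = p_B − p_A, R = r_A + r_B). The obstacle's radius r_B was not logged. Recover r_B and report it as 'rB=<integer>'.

m = 486
d = (-18, 0);  v_rel = (-3, 1),  |v_rel|² = 10
v_rel×d = (-3)·(0) − (1)·(-18) = 18
since m = R²·10 − 18²:  R² = (324 + 486) / 10 = 81
R = √81 = 9  ⇒  r_B = 9 − 4 = 5

rB=5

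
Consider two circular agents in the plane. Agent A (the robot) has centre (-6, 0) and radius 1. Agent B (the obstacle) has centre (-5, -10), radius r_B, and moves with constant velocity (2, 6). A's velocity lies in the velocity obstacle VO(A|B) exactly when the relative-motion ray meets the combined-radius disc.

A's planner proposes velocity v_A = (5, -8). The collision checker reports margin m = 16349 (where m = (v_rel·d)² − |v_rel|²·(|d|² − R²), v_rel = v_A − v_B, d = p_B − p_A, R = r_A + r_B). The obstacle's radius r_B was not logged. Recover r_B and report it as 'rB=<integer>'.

m = 16349
d = (1, -10);  v_rel = (3, -14),  |v_rel|² = 205
v_rel×d = (3)·(-10) − (-14)·(1) = -16
since m = R²·205 − (-16)²:  R² = (256 + 16349) / 205 = 81
R = √81 = 9  ⇒  r_B = 9 − 1 = 8

rB=8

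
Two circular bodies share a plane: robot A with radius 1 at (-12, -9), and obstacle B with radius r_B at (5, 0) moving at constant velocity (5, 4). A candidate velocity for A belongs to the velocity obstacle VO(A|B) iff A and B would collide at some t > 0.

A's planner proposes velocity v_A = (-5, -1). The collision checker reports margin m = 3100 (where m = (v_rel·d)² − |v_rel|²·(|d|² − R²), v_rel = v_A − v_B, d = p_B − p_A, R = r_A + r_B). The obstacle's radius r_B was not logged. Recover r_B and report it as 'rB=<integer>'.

m = 3100
d = (17, 9);  v_rel = (-10, -5),  |v_rel|² = 125
v_rel×d = (-10)·(9) − (-5)·(17) = -5
since m = R²·125 − (-5)²:  R² = (25 + 3100) / 125 = 25
R = √25 = 5  ⇒  r_B = 5 − 1 = 4

rB=4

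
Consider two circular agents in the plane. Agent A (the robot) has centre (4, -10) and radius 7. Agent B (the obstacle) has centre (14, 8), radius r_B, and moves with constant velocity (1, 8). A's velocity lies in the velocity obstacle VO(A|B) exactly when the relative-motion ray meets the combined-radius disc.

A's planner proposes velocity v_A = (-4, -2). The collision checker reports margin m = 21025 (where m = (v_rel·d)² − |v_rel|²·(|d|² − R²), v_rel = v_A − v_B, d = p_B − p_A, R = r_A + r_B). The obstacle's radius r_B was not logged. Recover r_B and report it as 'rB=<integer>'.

m = 21025
d = (10, 18);  v_rel = (-5, -10),  |v_rel|² = 125
v_rel×d = (-5)·(18) − (-10)·(10) = 10
since m = R²·125 − 10²:  R² = (100 + 21025) / 125 = 169
R = √169 = 13  ⇒  r_B = 13 − 7 = 6

rB=6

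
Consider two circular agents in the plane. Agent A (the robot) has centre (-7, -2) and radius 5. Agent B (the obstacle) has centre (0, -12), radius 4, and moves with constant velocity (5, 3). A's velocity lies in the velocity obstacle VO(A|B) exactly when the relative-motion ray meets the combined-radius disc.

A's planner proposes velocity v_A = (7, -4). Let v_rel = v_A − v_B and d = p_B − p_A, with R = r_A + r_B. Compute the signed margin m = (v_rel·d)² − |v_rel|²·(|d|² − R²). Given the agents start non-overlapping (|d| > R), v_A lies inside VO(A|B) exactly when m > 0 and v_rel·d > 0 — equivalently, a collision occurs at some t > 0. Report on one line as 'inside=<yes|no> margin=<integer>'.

d = (7, -10),  |d|² = 149;  R = 5+4 = 9,  c = 149−9² = 68
v_rel = (2, -7),  |v_rel|² = 53;  v_rel·d = (2)·(7) + (-7)·(-10) = 84
53·t² − 168·t + 68 = 0  ⇒  m = 84² − 53·68 = 3452
m = 3452 > 0,  v_rel·d = 84 > 0  ⇒  inside

inside=yes margin=3452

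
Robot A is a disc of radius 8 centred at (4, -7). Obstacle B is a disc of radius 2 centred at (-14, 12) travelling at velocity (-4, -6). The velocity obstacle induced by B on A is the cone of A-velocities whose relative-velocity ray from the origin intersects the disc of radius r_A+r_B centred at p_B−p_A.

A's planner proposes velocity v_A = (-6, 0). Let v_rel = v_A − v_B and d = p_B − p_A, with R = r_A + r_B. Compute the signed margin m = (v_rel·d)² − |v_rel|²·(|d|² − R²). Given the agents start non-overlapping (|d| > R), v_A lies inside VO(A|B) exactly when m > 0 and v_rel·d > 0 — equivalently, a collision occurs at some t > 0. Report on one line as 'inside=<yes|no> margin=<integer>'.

d = (-18, 19),  |d|² = 685;  R = 8+2 = 10,  c = 685−10² = 585
v_rel = (-2, 6),  |v_rel|² = 40;  v_rel·d = (-2)·(-18) + (6)·(19) = 150
40·t² − 300·t + 585 = 0  ⇒  m = 150² − 40·585 = -900
m = -900 < 0,  v_rel·d = 150 > 0  ⇒  outside

inside=no margin=-900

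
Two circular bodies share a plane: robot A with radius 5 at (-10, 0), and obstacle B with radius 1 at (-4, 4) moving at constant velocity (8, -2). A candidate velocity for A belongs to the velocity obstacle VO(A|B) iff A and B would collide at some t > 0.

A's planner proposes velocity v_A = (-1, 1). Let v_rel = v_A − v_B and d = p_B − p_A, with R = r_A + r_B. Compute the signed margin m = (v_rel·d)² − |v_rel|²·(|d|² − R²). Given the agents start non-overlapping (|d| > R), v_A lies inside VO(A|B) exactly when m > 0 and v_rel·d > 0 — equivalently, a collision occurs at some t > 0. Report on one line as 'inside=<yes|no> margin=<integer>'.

d = (6, 4),  |d|² = 52;  R = 5+1 = 6,  c = 52−6² = 16
v_rel = (-9, 3),  |v_rel|² = 90;  v_rel·d = (-9)·(6) + (3)·(4) = -42
90·t² + 84·t + 16 = 0  ⇒  m = (-42)² − 90·16 = 324
m = 324 > 0,  v_rel·d = -42 < 0  ⇒  outside

inside=no margin=324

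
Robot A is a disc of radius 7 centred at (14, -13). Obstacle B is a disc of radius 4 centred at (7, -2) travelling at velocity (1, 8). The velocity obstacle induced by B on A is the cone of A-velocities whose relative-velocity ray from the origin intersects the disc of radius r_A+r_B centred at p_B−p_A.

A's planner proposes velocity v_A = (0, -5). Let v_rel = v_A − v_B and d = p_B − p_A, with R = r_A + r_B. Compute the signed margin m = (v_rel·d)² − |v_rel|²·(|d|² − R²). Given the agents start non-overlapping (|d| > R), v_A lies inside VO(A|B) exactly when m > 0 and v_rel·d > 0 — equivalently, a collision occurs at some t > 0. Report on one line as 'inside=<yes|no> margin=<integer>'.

d = (-7, 11),  |d|² = 170;  R = 7+4 = 11,  c = 170−11² = 49
v_rel = (-1, -13),  |v_rel|² = 170;  v_rel·d = (-1)·(-7) + (-13)·(11) = -136
170·t² + 272·t + 49 = 0  ⇒  m = (-136)² − 170·49 = 10166
m = 10166 > 0,  v_rel·d = -136 < 0  ⇒  outside

inside=no margin=10166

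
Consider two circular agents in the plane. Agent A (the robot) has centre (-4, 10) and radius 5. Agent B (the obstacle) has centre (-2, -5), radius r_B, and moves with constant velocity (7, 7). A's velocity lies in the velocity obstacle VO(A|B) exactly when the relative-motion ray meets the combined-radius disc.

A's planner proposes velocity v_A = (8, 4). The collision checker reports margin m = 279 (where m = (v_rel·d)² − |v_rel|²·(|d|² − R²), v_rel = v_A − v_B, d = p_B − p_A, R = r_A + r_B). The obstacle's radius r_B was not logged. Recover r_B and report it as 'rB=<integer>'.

m = 279
d = (2, -15);  v_rel = (1, -3),  |v_rel|² = 10
v_rel×d = (1)·(-15) − (-3)·(2) = -9
since m = R²·10 − (-9)²:  R² = (81 + 279) / 10 = 36
R = √36 = 6  ⇒  r_B = 6 − 5 = 1

rB=1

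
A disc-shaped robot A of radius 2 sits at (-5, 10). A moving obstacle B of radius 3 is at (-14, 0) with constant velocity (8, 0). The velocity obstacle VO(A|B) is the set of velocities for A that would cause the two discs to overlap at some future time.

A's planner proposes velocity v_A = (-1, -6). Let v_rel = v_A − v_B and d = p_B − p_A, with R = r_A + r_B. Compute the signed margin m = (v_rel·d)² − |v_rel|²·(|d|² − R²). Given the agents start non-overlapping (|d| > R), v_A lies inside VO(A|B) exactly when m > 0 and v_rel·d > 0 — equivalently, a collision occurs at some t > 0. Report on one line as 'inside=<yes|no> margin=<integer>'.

d = (-9, -10),  |d|² = 181;  R = 2+3 = 5,  c = 181−5² = 156
v_rel = (-9, -6),  |v_rel|² = 117;  v_rel·d = (-9)·(-9) + (-6)·(-10) = 141
117·t² − 282·t + 156 = 0  ⇒  m = 141² − 117·156 = 1629
m = 1629 > 0,  v_rel·d = 141 > 0  ⇒  inside

inside=yes margin=1629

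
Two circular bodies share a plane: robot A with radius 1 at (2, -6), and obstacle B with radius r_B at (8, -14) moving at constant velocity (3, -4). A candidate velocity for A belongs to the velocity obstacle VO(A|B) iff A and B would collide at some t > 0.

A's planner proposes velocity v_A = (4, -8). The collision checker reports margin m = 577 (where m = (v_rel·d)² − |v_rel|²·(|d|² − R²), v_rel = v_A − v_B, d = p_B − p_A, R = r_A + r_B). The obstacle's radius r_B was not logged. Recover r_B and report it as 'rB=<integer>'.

m = 577
d = (6, -8);  v_rel = (1, -4),  |v_rel|² = 17
v_rel×d = (1)·(-8) − (-4)·(6) = 16
since m = R²·17 − 16²:  R² = (256 + 577) / 17 = 49
R = √49 = 7  ⇒  r_B = 7 − 1 = 6

rB=6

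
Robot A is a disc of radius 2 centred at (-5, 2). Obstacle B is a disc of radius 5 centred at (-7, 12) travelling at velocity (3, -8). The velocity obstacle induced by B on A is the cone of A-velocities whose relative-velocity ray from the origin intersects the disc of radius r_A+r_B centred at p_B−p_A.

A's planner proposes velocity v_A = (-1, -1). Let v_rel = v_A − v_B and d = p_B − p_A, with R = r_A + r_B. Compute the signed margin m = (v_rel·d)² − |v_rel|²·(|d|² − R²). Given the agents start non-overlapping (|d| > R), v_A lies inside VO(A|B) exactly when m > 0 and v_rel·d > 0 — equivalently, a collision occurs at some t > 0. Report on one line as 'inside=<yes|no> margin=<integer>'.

d = (-2, 10),  |d|² = 104;  R = 2+5 = 7,  c = 104−7² = 55
v_rel = (-4, 7),  |v_rel|² = 65;  v_rel·d = (-4)·(-2) + (7)·(10) = 78
65·t² − 156·t + 55 = 0  ⇒  m = 78² − 65·55 = 2509
m = 2509 > 0,  v_rel·d = 78 > 0  ⇒  inside

inside=yes margin=2509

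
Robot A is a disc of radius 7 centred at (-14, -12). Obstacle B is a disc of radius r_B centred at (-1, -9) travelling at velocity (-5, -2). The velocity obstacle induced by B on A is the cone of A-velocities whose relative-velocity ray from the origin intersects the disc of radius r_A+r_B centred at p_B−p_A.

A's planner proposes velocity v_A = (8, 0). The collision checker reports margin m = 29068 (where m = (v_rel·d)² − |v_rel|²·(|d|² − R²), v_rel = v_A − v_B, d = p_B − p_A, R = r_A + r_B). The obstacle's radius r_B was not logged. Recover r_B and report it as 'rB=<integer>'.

m = 29068
d = (13, 3);  v_rel = (13, 2),  |v_rel|² = 173
v_rel×d = (13)·(3) − (2)·(13) = 13
since m = R²·173 − 13²:  R² = (169 + 29068) / 173 = 169
R = √169 = 13  ⇒  r_B = 13 − 7 = 6

rB=6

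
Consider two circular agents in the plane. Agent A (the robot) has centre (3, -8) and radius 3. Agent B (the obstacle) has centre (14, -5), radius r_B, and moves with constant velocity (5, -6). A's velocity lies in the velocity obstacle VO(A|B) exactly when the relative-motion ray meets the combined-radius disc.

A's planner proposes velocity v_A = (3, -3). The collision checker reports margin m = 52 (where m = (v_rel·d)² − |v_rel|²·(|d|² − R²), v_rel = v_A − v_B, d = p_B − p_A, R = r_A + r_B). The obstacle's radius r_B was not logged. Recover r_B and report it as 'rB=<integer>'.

m = 52
d = (11, 3);  v_rel = (-2, 3),  |v_rel|² = 13
v_rel×d = (-2)·(3) − (3)·(11) = -39
since m = R²·13 − (-39)²:  R² = (1521 + 52) / 13 = 121
R = √121 = 11  ⇒  r_B = 11 − 3 = 8

rB=8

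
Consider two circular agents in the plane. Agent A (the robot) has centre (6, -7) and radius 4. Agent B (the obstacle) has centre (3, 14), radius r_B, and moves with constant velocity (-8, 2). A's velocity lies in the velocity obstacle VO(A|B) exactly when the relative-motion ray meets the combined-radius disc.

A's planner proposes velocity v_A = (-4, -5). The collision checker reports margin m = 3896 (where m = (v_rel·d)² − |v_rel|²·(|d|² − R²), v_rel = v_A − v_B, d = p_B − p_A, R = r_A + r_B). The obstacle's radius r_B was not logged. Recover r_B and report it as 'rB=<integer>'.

m = 3896
d = (-3, 21);  v_rel = (4, -7),  |v_rel|² = 65
v_rel×d = (4)·(21) − (-7)·(-3) = 63
since m = R²·65 − 63²:  R² = (3969 + 3896) / 65 = 121
R = √121 = 11  ⇒  r_B = 11 − 4 = 7

rB=7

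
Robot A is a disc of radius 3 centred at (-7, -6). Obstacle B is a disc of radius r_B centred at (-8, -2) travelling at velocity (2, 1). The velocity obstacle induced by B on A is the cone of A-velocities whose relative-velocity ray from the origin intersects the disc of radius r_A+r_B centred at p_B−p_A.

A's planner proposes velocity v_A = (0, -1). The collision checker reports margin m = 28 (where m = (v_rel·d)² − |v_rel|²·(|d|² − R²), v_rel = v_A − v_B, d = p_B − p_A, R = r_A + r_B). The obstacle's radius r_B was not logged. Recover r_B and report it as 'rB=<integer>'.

m = 28
d = (-1, 4);  v_rel = (-2, -2),  |v_rel|² = 8
v_rel×d = (-2)·(4) − (-2)·(-1) = -10
since m = R²·8 − (-10)²:  R² = (100 + 28) / 8 = 16
R = √16 = 4  ⇒  r_B = 4 − 3 = 1

rB=1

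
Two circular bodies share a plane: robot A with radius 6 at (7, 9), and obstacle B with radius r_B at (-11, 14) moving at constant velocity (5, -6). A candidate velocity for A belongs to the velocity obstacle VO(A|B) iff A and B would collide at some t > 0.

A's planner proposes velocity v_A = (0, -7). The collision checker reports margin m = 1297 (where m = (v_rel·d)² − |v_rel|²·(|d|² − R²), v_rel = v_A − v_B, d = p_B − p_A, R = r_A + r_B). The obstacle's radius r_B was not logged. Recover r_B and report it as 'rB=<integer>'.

m = 1297
d = (-18, 5);  v_rel = (-5, -1),  |v_rel|² = 26
v_rel×d = (-5)·(5) − (-1)·(-18) = -43
since m = R²·26 − (-43)²:  R² = (1849 + 1297) / 26 = 121
R = √121 = 11  ⇒  r_B = 11 − 6 = 5

rB=5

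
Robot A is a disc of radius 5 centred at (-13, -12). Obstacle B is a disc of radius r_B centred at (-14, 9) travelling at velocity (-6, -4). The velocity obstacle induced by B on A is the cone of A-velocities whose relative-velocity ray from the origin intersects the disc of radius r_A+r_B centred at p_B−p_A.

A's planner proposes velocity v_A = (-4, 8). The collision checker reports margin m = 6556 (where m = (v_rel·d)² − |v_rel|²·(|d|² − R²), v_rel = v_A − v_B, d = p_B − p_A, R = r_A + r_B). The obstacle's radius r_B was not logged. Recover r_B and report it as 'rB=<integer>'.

m = 6556
d = (-1, 21);  v_rel = (2, 12),  |v_rel|² = 148
v_rel×d = (2)·(21) − (12)·(-1) = 54
since m = R²·148 − 54²:  R² = (2916 + 6556) / 148 = 64
R = √64 = 8  ⇒  r_B = 8 − 5 = 3

rB=3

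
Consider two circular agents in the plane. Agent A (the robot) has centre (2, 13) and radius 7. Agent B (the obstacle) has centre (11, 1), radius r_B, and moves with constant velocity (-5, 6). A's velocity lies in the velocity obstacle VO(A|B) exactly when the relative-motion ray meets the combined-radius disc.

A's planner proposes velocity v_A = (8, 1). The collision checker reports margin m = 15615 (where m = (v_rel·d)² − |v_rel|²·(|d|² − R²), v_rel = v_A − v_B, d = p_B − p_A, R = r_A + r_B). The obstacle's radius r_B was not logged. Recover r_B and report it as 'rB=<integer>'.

m = 15615
d = (9, -12);  v_rel = (13, -5),  |v_rel|² = 194
v_rel×d = (13)·(-12) − (-5)·(9) = -111
since m = R²·194 − (-111)²:  R² = (12321 + 15615) / 194 = 144
R = √144 = 12  ⇒  r_B = 12 − 7 = 5

rB=5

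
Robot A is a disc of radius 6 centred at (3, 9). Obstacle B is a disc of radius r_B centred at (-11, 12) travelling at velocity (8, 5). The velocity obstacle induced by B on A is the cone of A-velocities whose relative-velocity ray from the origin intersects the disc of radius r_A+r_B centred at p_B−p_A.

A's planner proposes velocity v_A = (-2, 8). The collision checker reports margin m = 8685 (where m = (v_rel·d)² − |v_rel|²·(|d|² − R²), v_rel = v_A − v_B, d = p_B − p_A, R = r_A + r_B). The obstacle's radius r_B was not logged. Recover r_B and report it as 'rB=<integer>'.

m = 8685
d = (-14, 3);  v_rel = (-10, 3),  |v_rel|² = 109
v_rel×d = (-10)·(3) − (3)·(-14) = 12
since m = R²·109 − 12²:  R² = (144 + 8685) / 109 = 81
R = √81 = 9  ⇒  r_B = 9 − 6 = 3

rB=3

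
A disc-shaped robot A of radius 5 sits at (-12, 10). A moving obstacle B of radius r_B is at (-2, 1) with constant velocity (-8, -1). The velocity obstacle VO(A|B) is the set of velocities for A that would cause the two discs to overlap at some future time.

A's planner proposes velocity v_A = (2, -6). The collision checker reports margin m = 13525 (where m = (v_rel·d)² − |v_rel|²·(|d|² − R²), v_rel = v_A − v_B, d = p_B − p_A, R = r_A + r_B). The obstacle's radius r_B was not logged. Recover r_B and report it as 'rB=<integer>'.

m = 13525
d = (10, -9);  v_rel = (10, -5),  |v_rel|² = 125
v_rel×d = (10)·(-9) − (-5)·(10) = -40
since m = R²·125 − (-40)²:  R² = (1600 + 13525) / 125 = 121
R = √121 = 11  ⇒  r_B = 11 − 5 = 6

rB=6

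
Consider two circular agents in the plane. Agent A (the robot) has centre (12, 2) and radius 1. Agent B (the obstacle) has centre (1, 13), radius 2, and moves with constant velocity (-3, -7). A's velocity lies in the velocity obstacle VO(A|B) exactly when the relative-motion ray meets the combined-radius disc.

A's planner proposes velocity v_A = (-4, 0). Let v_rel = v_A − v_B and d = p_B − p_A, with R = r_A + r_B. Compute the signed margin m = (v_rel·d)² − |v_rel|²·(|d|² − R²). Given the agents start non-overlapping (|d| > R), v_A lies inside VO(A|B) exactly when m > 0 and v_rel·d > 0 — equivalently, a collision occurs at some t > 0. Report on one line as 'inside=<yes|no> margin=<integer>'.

d = (-11, 11),  |d|² = 242;  R = 1+2 = 3,  c = 242−3² = 233
v_rel = (-1, 7),  |v_rel|² = 50;  v_rel·d = (-1)·(-11) + (7)·(11) = 88
50·t² − 176·t + 233 = 0  ⇒  m = 88² − 50·233 = -3906
m = -3906 < 0,  v_rel·d = 88 > 0  ⇒  outside

inside=no margin=-3906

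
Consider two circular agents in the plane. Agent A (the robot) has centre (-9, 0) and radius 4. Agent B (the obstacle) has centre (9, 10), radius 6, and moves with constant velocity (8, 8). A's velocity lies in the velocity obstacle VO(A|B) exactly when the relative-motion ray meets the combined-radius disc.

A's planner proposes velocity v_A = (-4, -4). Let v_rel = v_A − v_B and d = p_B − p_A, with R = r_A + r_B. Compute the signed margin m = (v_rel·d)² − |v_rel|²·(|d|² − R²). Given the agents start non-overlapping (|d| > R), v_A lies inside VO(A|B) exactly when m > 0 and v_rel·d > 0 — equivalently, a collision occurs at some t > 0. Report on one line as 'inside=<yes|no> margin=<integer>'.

d = (18, 10),  |d|² = 424;  R = 4+6 = 10,  c = 424−10² = 324
v_rel = (-12, -12),  |v_rel|² = 288;  v_rel·d = (-12)·(18) + (-12)·(10) = -336
288·t² + 672·t + 324 = 0  ⇒  m = (-336)² − 288·324 = 19584
m = 19584 > 0,  v_rel·d = -336 < 0  ⇒  outside

inside=no margin=19584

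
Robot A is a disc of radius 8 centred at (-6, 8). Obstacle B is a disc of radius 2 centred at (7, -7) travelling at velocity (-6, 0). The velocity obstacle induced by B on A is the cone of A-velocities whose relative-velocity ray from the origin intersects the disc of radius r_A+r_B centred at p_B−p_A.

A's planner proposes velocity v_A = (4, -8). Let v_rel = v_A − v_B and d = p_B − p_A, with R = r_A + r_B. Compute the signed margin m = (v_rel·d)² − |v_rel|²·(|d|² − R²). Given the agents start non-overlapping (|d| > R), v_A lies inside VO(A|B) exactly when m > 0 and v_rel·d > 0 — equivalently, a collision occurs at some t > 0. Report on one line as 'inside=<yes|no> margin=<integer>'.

d = (13, -15),  |d|² = 394;  R = 8+2 = 10,  c = 394−10² = 294
v_rel = (10, -8),  |v_rel|² = 164;  v_rel·d = (10)·(13) + (-8)·(-15) = 250
164·t² − 500·t + 294 = 0  ⇒  m = 250² − 164·294 = 14284
m = 14284 > 0,  v_rel·d = 250 > 0  ⇒  inside

inside=yes margin=14284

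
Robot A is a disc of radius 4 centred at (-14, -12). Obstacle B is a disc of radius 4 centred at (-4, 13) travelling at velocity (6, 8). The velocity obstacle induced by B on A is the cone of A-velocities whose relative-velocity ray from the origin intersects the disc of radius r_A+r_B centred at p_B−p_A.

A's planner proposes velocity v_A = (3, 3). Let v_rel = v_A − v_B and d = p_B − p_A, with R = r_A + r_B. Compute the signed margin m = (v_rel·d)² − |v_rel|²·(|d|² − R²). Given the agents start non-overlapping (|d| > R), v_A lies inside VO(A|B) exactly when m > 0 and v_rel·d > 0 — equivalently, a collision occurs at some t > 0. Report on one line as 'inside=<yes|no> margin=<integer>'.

d = (10, 25),  |d|² = 725;  R = 4+4 = 8,  c = 725−8² = 661
v_rel = (-3, -5),  |v_rel|² = 34;  v_rel·d = (-3)·(10) + (-5)·(25) = -155
34·t² + 310·t + 661 = 0  ⇒  m = (-155)² − 34·661 = 1551
m = 1551 > 0,  v_rel·d = -155 < 0  ⇒  outside

inside=no margin=1551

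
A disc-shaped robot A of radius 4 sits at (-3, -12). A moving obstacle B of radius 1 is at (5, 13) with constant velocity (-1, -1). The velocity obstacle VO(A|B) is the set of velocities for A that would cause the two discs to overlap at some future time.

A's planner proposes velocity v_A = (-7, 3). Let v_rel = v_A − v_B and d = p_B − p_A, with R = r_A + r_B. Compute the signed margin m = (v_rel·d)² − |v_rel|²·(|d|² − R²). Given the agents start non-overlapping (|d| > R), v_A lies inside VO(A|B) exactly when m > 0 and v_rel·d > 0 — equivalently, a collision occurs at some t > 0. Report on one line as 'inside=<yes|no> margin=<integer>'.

d = (8, 25),  |d|² = 689;  R = 4+1 = 5,  c = 689−5² = 664
v_rel = (-6, 4),  |v_rel|² = 52;  v_rel·d = (-6)·(8) + (4)·(25) = 52
52·t² − 104·t + 664 = 0  ⇒  m = 52² − 52·664 = -31824
m = -31824 < 0,  v_rel·d = 52 > 0  ⇒  outside

inside=no margin=-31824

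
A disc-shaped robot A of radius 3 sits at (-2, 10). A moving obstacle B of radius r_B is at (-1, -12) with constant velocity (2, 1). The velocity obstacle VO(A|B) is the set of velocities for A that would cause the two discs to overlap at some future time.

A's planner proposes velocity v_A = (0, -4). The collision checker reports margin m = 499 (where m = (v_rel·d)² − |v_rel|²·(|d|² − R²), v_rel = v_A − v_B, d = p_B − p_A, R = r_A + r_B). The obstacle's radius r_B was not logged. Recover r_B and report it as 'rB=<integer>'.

m = 499
d = (1, -22);  v_rel = (-2, -5),  |v_rel|² = 29
v_rel×d = (-2)·(-22) − (-5)·(1) = 49
since m = R²·29 − 49²:  R² = (2401 + 499) / 29 = 100
R = √100 = 10  ⇒  r_B = 10 − 3 = 7

rB=7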